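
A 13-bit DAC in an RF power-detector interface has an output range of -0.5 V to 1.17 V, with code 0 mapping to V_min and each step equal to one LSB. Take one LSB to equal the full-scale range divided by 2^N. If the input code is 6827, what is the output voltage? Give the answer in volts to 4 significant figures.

0.8917 V

Range = 1.17 − (-0.5) = 1.67 V. LSB = 1.67 V / 2^13.
V_out = V_min + code × LSB = -0.5 V + 6827 × 1.67 V / 8192
      = -0.5 V + 1.39173 V = 0.891735 V.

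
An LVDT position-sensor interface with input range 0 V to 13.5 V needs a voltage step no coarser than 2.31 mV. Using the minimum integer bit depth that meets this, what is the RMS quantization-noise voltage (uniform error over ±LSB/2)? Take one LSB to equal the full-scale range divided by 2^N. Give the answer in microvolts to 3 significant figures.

Full-scale range = 13.5 V.
13.5 V / 2.31 mV = 5844. Since 2^12 = 4096 and 2^13 = 8192, N = 13.
One LSB is 13.5 V / 8192 = 1.6479 mV.
V_rms = LSB/√12 = 476 µV.

476 µV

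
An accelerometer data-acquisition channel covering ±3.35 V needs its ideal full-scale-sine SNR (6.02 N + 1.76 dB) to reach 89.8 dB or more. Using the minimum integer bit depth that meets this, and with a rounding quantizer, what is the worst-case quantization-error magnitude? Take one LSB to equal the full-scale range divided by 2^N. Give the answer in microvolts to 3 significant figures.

102 µV

Full-scale range = 3.35 V − (-3.35 V) = 6.7 V.
6.02 N + 1.76 ≥ 89.8 gives N ≥ 14.625, so the minimum integer is 15.
LSB = 6.7 V / 2^15 = 204.47 µV.
Max error for round-to-nearest is LSB/2 = 102 µV.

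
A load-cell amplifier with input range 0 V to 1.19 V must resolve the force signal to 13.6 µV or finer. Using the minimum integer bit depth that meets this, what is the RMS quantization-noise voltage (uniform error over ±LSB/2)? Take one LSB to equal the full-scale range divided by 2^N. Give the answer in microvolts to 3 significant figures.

Span = 1.19 V.
1.19 V / 13.6 µV = 87500. Since 2^16 = 65536 and 2^17 = 131072, N = 17.
LSB = 1.19 V / 2^17 = 9.0790 µV.
V_rms = LSB/√12 = 2.62 µV.

2.62 µV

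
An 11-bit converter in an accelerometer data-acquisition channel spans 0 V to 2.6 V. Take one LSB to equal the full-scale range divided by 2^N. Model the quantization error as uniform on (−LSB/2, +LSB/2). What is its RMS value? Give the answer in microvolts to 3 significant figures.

Range is 2.6 V.
One LSB is 2.6 V / 2048 = 1.2695 mV.
For a uniform distribution on [−LSB/2, +LSB/2], V_rms = LSB/√12 = 1.2695 mV/3.4641 = 366 µV.

366 µV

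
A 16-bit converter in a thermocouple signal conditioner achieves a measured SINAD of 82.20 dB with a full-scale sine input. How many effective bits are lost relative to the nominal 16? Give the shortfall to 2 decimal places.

2.64 bits

Effective bits = (82.20 − 1.76)/6.02 = 13.3621.
16 − 13.3621 = 2.64 bits below nominal.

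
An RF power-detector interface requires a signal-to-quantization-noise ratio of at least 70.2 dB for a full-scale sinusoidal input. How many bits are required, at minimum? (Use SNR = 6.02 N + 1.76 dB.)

12 bits

N ≥ (70.2 − 1.76)/6.02 = 11.369 → N_min = 12.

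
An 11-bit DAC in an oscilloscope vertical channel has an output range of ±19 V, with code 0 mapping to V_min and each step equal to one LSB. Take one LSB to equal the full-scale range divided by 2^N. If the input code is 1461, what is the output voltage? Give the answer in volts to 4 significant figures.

Range = 19 − (-19) = 38 V. LSB = 38 V / 2^11.
V_out = -19 + 1461 × (38/2048) V
      = -19 V + 27.1084 V = 8.10840 V.

8.108 V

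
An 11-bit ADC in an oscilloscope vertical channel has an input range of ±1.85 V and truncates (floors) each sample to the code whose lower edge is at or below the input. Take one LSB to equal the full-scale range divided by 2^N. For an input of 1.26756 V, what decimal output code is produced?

Span: 1.85 V − (-1.85 V) = 3.7 V. LSB = 3.7 V / 2^11 ≈ 1.807 mV.
code = ⌊(V_in − V_min)/LSB⌋ = ⌊(V_in − V_min) × 2^11 / range⌋
     = ⌊(1.26756 − (-1.85)) × 2048 / 3.7⌋ = ⌊3.11756 × 2048/3.7⌋
     = ⌊1725.612⌋ = 1725.

1725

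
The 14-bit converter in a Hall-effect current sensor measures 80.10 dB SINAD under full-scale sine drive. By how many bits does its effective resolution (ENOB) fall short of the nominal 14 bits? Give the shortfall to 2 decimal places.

0.99 bits

ENOB = (SINAD − 1.76)/6.02 = (80.10 − 1.76)/6.02 = 13.0133 bits.
14 − 13.0133 = 0.99 bits below nominal.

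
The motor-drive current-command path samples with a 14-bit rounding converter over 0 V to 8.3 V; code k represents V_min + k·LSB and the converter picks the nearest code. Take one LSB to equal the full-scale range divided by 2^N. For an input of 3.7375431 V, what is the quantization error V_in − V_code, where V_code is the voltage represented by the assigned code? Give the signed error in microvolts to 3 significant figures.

−91.2 µV

V_FS = 8.3 V. LSB = 8.3 V / 2^14 ≈ 0.5066 mV.
Position in LSBs: (3.7375431 − (0)) × 16384/8.3 = 7377.8200; rounding gives k = 7378.
Reconstructed level: 0 + 7378 × 8.3/16384 V = 3.7376342773 V.
Error = V_in − V_code = 3.7375431 − (3.7376342773) = −91.2 µV.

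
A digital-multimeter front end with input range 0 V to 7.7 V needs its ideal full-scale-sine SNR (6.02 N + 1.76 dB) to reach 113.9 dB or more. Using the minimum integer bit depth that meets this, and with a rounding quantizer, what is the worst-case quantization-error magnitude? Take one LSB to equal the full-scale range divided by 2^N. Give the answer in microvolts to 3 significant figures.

7.34 µV

V_FS = 7.7 V.
Required N = ⌈(113.9 − 1.76)/6.02⌉ = ⌈18.628⌉ = 19.
One LSB is 7.7 V / 524288 = 14.687 µV.
Half an LSB is 7.34 µV.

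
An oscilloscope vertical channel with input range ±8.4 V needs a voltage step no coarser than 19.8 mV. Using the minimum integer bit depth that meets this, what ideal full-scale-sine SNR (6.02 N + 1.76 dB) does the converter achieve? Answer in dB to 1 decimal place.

The full-scale span is 8.4 − (-8.4) = 16.8 V.
Levels needed ≥ 16.8/19.8 mV = 848.5. 2^10 = 1024 suffices, so N_min = 10.
SNR = 6.02 × 10 + 1.76 = 61.96 dB.

62.0 dB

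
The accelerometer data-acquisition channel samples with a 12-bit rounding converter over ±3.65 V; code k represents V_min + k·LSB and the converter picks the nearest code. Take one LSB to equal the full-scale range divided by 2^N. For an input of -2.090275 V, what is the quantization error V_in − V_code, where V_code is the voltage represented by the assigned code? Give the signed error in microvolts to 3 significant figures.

+277 µV

Range = 3.65 − (-3.65) = 7.3 V. LSB = 7.3 V / 2^12 ≈ 1.782 mV.
(-2.090275 − (-3.65)) / LSB = 1.559725 × 4096/7.3 = 875.1553. Nearest integer: k = 875.
V_code = V_min + k × range/2^12 = -3.65 + 875 × 7.3/4096 = -2.090551758 V.
Error = V_in − V_code = -2.090275 − (-2.090551758) = +277 µV.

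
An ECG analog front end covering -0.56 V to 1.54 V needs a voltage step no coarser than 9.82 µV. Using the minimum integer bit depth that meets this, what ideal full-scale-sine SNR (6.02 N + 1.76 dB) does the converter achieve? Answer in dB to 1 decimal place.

Full-scale range = 1.54 V − (-0.56 V) = 2.1 V.
Need 2^N ≥ 2.1 V / 9.82 µV = 213800 → N_min = 18.
SNR = 6.02 × 18 + 1.76 = 110.12 dB.

110.1 dB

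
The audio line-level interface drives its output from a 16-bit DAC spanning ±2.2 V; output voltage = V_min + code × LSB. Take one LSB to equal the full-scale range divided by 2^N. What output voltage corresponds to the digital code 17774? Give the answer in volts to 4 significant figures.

-1.007 V

The full-scale span is 2.2 − (-2.2) = 4.4 V. LSB = 4.4 V / 2^16.
Output = V_min + (17774/65536) × range = -2.2 + 0.271210 × 4.4 V
      = -2.2 V + 1.19332 V = -1.00668 V.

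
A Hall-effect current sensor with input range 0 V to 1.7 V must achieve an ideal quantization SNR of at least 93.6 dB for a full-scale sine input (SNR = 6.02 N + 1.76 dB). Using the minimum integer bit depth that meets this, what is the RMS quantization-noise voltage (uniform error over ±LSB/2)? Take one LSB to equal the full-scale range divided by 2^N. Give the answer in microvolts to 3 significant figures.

Range is 1.7 V.
Solving 6.02 N ≥ 93.6 − 1.76: N ≥ 15.256. Round up → N = 16.
LSB = 1.7 V / 2^16 = 25.940 µV.
V_rms = LSB/√12 = 7.49 µV.

7.49 µV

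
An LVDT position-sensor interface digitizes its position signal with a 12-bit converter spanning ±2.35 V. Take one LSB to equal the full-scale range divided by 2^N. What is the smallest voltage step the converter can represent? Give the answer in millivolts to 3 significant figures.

1.15 mV

Range = 2.35 − (-2.35) = 4.7 V.
There are 2^12 = 4096 steps.
One LSB is 4.7 V / 4096 = 1.15 mV.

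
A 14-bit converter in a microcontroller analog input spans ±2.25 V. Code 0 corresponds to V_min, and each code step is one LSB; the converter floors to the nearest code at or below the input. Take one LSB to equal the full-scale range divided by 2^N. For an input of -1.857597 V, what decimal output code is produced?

Full-scale range = 2.25 V − (-2.25 V) = 4.5 V. LSB = 4.5 V / 2^14 ≈ 274.7 µV.
V_in − V_min = -1.857597 − (-2.25) = 0.392403 V.
Divide by LSB: 0.392403 × 16384/4.5 = 1428.6957.
Truncating gives code 1428.

1428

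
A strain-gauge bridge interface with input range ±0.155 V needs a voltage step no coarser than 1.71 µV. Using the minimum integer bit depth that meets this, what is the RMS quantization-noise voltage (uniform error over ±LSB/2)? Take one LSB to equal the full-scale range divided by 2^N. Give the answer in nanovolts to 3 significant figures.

341 nV

Span: 0.155 V − (-0.155 V) = 0.31 V.
Levels needed ≥ 0.31/1.71 µV = 181300. 2^18 = 262144 suffices, so N_min = 18.
LSB = 0.31 V / 2^18 = 1.1826 µV.
RMS noise = LSB/√12 = 341 nV.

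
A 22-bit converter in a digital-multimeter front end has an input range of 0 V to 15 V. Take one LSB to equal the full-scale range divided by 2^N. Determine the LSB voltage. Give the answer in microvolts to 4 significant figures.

3.576 µV

Range is 15 V.
There are 2^22 = 4194304 steps.
LSB = 15 V / 2^22 = 3.576 µV.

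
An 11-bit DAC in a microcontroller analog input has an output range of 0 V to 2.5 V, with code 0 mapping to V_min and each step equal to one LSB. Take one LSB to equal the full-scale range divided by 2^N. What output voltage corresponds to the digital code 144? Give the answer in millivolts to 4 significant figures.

Span = 2.5 V. LSB = 2.5 V / 2^11.
V_out = V_min + code × LSB = 0 V + 144 × 2.5 V / 2048
      = 0 V + 0.175781 V = 0.175781 V.

175.8 mV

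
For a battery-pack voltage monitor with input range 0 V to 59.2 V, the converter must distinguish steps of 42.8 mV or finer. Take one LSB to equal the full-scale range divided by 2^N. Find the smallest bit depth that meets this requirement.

11 bits

Full-scale range = 59.2 V.
59.2 V / 42.8 mV = 1383. Since 2^10 = 1024 and 2^11 = 2048, N = 11.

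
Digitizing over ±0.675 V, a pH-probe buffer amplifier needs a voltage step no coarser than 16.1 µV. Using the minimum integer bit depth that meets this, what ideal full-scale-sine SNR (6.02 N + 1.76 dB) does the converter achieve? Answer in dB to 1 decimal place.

Span: 0.675 V − (-0.675 V) = 1.35 V.
1.35 V / 16.1 µV = 83850. Since 2^16 = 65536 and 2^17 = 131072, N = 17.
Ideal SNR at N = 17: 6.02·17 + 1.76 = 104.1 dB.

104.1 dB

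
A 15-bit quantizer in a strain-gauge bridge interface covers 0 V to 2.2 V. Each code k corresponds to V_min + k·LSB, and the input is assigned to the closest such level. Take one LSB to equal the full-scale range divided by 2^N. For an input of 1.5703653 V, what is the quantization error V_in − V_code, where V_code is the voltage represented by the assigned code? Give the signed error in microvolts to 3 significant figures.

V_FS = 2.2 V. LSB = 2.2 V / 2^15 ≈ 67.14 µV.
(1.5703653 − (0)) / LSB = 1.5703653 × 32768/2.2 = 23389.8773. Nearest integer: k = 23390.
Reconstructed level: 0 + 23390 × 2.2/32768 V = 1.5703735352 V.
V_in − V_code = 1.5703653 − (1.5703735352) = −8.24 µV.

−8.24 µV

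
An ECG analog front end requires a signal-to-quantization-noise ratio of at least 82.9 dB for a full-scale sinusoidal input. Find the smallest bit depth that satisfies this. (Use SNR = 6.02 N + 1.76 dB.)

6.02 N + 1.76 ≥ 82.9 gives N ≥ 13.478, so the minimum integer is 14.

14 bits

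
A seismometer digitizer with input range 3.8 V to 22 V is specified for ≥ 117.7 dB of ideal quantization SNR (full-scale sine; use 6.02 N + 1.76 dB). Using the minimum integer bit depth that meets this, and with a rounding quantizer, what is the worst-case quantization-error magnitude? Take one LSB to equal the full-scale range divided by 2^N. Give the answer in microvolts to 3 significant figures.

8.68 µV

The full-scale span is 22 − (3.8) = 18.2 V.
6.02 N + 1.76 ≥ 117.7 gives N ≥ 19.259, so the minimum integer is 20.
Step size = 18.2/1048576 V = 17.357 µV.
Max error for round-to-nearest is LSB/2 = 8.68 µV.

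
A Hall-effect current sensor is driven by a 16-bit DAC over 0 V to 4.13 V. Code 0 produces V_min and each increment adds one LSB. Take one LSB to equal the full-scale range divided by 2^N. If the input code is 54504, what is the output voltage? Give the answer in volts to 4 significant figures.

3.435 V

Span = 4.13 V. LSB = 4.13 V / 2^16.
V_out = 0 + 54504 × (4.13/65536) V
      = 0 + 3.43478 = 3.43478 V.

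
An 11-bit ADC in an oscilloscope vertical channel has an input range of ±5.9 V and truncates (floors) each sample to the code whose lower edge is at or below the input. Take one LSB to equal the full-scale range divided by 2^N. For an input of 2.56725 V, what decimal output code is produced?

1469

Full-scale range = 5.9 V − (-5.9 V) = 11.8 V. LSB = 11.8 V / 2^11 ≈ 5.762 mV.
code = ⌊(V_in − V_min)/LSB⌋ = ⌊(V_in − V_min) × 2^11 / range⌋
     = ⌊(2.56725 − (-5.9)) × 2048 / 11.8⌋ = ⌊8.46725 × 2048/11.8⌋
     = ⌊1469.570⌋ = 1469.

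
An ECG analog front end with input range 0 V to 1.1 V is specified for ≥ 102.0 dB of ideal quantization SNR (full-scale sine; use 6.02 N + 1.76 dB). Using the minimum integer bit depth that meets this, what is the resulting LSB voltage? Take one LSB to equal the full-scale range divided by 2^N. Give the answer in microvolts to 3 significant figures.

8.39 µV

Range is 1.1 V.
Required N = ⌈(102.0 − 1.76)/6.02⌉ = ⌈16.651⌉ = 17.
One LSB is 1.1 V / 131072 = 8.39 µV.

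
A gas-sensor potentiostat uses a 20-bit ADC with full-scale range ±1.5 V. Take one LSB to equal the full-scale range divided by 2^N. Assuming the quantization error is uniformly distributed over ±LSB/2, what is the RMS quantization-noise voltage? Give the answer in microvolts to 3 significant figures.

Full-scale range = 1.5 V − (-1.5 V) = 3 V.
LSB = 3 V / 2^20 = 2.8610 µV.
V_rms = LSB/√12 = 2.8610 µV / √12 = 0.826 µV.

0.826 µV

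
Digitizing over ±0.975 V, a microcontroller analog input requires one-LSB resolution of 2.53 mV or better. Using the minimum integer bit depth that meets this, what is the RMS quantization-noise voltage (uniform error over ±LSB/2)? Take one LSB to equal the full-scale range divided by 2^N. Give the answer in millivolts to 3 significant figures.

Span: 0.975 V − (-0.975 V) = 1.95 V.
1.95 V / 2.53 mV = 770.8. Since 2^9 = 512 and 2^10 = 1024, N = 10.
Step size = 1.95/1024 V = 1.9043 mV.
RMS noise = LSB/√12 = 0.550 mV.

0.550 mV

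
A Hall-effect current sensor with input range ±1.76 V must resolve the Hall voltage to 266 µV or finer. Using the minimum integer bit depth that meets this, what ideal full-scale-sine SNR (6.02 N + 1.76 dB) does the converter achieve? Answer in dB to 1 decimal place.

Full-scale range = 1.76 V − (-1.76 V) = 3.52 V.
Required number of levels: 3.52/266 µV = 13233; smallest N with 2^N ≥ that is 14.
Ideal SNR at N = 14: 6.02·14 + 1.76 = 86.0 dB.

86.0 dB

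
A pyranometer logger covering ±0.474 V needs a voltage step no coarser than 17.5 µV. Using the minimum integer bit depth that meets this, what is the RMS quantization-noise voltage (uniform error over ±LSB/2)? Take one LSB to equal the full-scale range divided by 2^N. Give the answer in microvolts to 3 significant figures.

Span: 0.474 V − (-0.474 V) = 0.948 V.
Levels needed ≥ 0.948/17.5 µV = 54170. 2^16 = 65536 suffices, so N_min = 16.
LSB = 0.948 V / 2^16 = 14.465 µV.
σ_q = LSB/√12 = 14.465 µV/3.4641 = 4.18 µV.

4.18 µV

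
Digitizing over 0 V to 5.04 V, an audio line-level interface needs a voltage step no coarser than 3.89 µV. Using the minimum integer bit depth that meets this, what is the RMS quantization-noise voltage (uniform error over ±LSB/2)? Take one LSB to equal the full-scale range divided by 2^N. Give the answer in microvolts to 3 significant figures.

0.694 µV

V_FS = 5.04 V.
Required number of levels: 5.04/3.89 µV = 1.2956e6; smallest N with 2^N ≥ that is 21.
Step size = 5.04/2097152 V = 2.4033 µV.
σ_q = LSB/√12 = 2.4033 µV/3.4641 = 0.694 µV.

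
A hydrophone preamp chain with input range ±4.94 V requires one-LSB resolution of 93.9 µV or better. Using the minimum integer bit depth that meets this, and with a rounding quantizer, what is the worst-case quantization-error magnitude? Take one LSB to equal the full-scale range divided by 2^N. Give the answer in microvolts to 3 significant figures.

The full-scale span is 4.94 − (-4.94) = 9.88 V.
Levels needed ≥ 9.88/93.9 µV = 105200. 2^17 = 131072 suffices, so N_min = 17.
One LSB is 9.88 V / 131072 = 75.378 µV.
|e|_max = LSB/2 = 37.7 µV.

37.7 µV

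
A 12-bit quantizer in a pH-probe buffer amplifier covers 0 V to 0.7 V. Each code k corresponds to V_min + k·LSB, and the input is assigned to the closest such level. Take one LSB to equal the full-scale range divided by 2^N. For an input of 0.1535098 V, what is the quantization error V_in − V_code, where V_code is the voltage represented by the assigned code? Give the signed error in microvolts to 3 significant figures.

V_FS = 0.7 V. LSB = 0.7 V / 2^12 ≈ 170.9 µV.
Position in LSBs: (0.1535098 − (0)) × 4096/0.7 = 898.2516; rounding gives k = 898.
V_code = V_min + k × range/2^12 = 0 + 898 × 0.7/4096 = 0.1534667969 V.
Error = V_in − V_code = 0.1535098 − (0.1534667969) = +43.0 µV.

+43.0 µV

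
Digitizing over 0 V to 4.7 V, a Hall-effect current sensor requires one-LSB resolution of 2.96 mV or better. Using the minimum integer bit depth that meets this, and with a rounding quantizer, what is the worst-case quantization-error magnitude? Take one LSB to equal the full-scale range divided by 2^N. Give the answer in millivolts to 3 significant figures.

1.15 mV

V_FS = 4.7 V.
4.7 V / 2.96 mV = 1588. Since 2^10 = 1024 and 2^11 = 2048, N = 11.
Step size = 4.7/2048 V = 2.2949 mV.
Half an LSB is 1.15 mV.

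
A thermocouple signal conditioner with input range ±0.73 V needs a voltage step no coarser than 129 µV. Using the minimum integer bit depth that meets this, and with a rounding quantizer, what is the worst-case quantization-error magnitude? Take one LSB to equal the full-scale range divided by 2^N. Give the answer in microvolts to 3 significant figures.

Range = 0.73 − (-0.73) = 1.46 V.
Need 2^N ≥ 1.46 V / 129 µV = 11320 → N_min = 14.
One LSB is 1.46 V / 16384 = 89.111 µV.
Max error for round-to-nearest is LSB/2 = 44.6 µV.

44.6 µV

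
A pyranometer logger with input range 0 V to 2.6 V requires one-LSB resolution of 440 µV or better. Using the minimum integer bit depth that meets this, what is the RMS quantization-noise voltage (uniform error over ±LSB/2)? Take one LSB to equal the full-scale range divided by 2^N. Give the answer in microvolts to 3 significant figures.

91.6 µV

Span = 2.6 V.
Levels needed ≥ 2.6/440 µV = 5909. 2^13 = 8192 suffices, so N_min = 13.
LSB = 2.6 V / 2^13 = 317.38 µV.
σ_q = LSB/√12 = 317.38 µV/3.4641 = 91.6 µV.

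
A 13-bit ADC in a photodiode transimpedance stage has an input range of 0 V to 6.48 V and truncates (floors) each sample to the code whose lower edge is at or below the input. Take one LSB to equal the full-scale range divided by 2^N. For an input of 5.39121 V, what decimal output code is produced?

Range is 6.48 V. LSB = 6.48 V / 2^13 ≈ 0.7910 mV.
(V_in − V_min) × 2^13/range = (5.39121 − (0)) × 8192/6.48 = 6815.554.
Floor → code = 6815.

6815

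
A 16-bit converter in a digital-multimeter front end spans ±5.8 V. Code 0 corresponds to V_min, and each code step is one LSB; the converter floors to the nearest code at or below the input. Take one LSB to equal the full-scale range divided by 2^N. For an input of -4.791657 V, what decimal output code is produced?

Span: 5.8 V − (-5.8 V) = 11.6 V. LSB = 11.6 V / 2^16 ≈ 177.0 µV.
code = ⌊(V_in − V_min)/LSB⌋ = ⌊(V_in − V_min) × 2^16 / range⌋
     = ⌊(-4.791657 − (-5.8)) × 65536 / 11.6⌋ = ⌊1.008343 × 65536/11.6⌋
     = ⌊5696.790⌋ = 5696.

5696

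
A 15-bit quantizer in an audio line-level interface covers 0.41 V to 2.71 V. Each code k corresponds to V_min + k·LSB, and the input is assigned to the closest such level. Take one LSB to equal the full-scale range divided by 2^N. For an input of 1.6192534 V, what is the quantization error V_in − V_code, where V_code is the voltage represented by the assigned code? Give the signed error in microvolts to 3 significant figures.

Range = 2.71 − (0.41) = 2.3 V. LSB = 2.3 V / 2^15 ≈ 70.19 µV.
(1.6192534 − (0.41)) / LSB = 1.2092534 × 32768/2.3 = 17228.1806. Nearest integer: k = 17228.
V_code = 0.41 + (17228/32768) × 2.3 = 1.6192407227 V.
e = 1.6192534 − (1.6192407227) = +12.7 µV.

+12.7 µV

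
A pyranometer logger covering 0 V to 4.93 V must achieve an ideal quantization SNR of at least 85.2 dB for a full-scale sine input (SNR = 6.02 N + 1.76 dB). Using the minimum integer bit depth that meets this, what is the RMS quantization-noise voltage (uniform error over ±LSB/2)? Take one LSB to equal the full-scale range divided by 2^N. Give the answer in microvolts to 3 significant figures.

86.9 µV

Full-scale range = 4.93 V.
6.02 N + 1.76 ≥ 85.2 gives N ≥ 13.860, so the minimum integer is 14.
LSB = 4.93 V ÷ 2^14 = 4.93/16384 V = 300.90 µV.
V_rms = LSB/√12 = 86.9 µV.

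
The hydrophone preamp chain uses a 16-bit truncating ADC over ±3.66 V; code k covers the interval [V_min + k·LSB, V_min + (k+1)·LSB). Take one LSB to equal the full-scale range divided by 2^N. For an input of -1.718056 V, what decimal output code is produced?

17386

Full-scale range = 3.66 V − (-3.66 V) = 7.32 V. LSB = 7.32 V / 2^16 ≈ 111.7 µV.
(V_in − V_min) × 2^16/range = (-1.718056 − (-3.66)) × 65536/7.32 = 17386.235.
Floor → code = 17386.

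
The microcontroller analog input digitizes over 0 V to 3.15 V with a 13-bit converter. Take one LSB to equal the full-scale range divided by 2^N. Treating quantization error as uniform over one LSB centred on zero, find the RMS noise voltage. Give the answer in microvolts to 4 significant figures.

Span = 3.15 V.
LSB = 3.15 V / 2^13 = 384.521 µV.
For a uniform distribution on [−LSB/2, +LSB/2], V_rms = LSB/√12 = 384.521 µV/3.4641 = 111.0 µV.

111.0 µV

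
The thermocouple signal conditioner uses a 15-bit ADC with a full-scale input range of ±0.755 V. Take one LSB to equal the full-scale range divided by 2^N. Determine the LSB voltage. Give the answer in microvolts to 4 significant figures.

Span: 0.755 V − (-0.755 V) = 1.51 V.
Number of codes = 2^15 = 32768.
One LSB is 1.51 V / 32768 = 46.08 µV.

46.08 µV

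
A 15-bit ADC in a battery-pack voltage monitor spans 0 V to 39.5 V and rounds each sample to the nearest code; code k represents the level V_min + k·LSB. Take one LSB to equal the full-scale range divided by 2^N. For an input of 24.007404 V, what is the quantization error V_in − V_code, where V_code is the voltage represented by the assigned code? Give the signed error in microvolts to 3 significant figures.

Full-scale range = 39.5 V. LSB = 39.5 V / 2^15 ≈ 1.205 mV.
(24.007404 − (0)) / LSB = 24.007404 × 32768/39.5 = 19915.8130. Nearest integer: k = 19916.
V_code = 0 + (19916/32768) × 39.5 = 24.007629395 V.
Error = V_in − V_code = 24.007404 − (24.007629395) = −225 µV.

−225 µV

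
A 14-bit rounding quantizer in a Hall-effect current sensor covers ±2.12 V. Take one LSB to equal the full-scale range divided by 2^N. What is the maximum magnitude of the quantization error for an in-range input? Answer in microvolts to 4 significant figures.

Range = 2.12 − (-2.12) = 4.24 V.
Step size = 4.24/16384 V = 258.789 µV.
A rounding quantizer has |error| ≤ LSB/2 = 129.4 µV.

129.4 µV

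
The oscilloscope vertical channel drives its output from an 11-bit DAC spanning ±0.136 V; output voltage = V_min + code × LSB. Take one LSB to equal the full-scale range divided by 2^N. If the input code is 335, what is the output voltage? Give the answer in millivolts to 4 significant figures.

Full-scale range = 0.136 V − (-0.136 V) = 0.272 V. LSB = 0.272 V / 2^11.
Output = V_min + (335/2048) × range = -0.136 + 0.163574 × 0.272 V
      = -0.136 V + 0.0444922 V = -0.0915078 V.

-91.51 mV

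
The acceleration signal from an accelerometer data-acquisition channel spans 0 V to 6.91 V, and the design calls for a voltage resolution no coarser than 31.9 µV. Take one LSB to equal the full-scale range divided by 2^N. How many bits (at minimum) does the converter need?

18 bits

Range is 6.91 V.
6.91 V / 31.9 µV = 216600. Since 2^17 = 131072 and 2^18 = 262144, N = 18.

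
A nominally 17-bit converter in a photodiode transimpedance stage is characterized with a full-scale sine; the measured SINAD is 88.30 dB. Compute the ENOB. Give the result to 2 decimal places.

14.38 bits

ENOB = (SINAD − 1.76) / 6.02 = (88.30 − 1.76) / 6.02 = 86.54 / 6.02 = 14.3754.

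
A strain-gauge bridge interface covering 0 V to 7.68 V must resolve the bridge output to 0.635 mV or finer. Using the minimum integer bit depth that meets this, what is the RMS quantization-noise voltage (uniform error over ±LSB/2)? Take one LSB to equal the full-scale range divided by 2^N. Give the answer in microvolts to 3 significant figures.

Full-scale range = 7.68 V.
Levels needed ≥ 7.68/0.635 mV = 12090. 2^14 = 16384 suffices, so N_min = 14.
One LSB is 7.68 V / 16384 = 468.75 µV.
σ_q = LSB/√12 = 468.75 µV/3.4641 = 135 µV.

135 µV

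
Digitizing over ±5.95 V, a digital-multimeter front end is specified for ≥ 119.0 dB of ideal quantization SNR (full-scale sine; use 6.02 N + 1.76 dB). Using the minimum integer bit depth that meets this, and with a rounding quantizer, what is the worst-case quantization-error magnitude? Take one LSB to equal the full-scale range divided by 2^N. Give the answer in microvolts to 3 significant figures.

5.67 µV

The full-scale span is 5.95 − (-5.95) = 11.9 V.
N ≥ (119.0 − 1.76)/6.02 = 19.475 → N_min = 20.
LSB = 11.9 V / 2^20 = 11.349 µV.
Max error for round-to-nearest is LSB/2 = 5.67 µV.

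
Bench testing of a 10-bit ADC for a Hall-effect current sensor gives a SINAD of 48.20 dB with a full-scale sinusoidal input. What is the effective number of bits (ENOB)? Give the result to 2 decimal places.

7.71 bits

ENOB = (48.20 − 1.76)/6.02 = 7.7143 bits.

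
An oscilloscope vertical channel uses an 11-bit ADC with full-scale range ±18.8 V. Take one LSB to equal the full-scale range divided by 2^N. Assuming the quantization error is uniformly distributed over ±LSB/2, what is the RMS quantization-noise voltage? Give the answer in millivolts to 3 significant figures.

Span: 18.8 V − (-18.8 V) = 37.6 V.
LSB = 37.6 V ÷ 2^11 = 37.6/2048 V = 18.359 mV.
RMS of a uniform error over width LSB is LSB/√12 = 5.30 mV.

5.30 mV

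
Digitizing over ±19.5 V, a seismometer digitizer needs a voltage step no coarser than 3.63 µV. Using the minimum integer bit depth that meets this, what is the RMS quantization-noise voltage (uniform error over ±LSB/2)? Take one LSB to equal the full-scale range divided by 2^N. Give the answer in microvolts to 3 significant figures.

Range = 19.5 − (-19.5) = 39 V.
Required number of levels: 39/3.63 µV = 1.0744e7; smallest N with 2^N ≥ that is 24.
Step size = 39/16777216 V = 2.3246 µV.
σ_q = LSB/√12 = 2.3246 µV/3.4641 = 0.671 µV.

0.671 µV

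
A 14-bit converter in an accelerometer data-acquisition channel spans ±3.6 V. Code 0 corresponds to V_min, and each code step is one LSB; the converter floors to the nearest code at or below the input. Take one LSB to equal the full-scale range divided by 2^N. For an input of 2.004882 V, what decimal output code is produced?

The full-scale span is 3.6 − (-3.6) = 7.2 V. LSB = 7.2 V / 2^14 ≈ 439.5 µV.
V_in − V_min = 2.004882 − (-3.6) = 5.604882 V.
Divide by LSB: 5.604882 × 16384/7.2 = 12754.2204.
Truncating gives code 12754.

12754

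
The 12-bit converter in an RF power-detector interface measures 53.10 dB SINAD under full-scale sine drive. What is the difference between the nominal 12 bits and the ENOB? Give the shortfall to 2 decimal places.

3.47 bits

N_eff = (53.10 − 1.76)/6.02 = 8.5282 bits.
12 − 8.5282 = 3.47 bits below nominal.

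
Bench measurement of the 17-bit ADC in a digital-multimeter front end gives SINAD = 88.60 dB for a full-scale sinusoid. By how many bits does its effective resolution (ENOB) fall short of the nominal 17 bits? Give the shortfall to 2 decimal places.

2.57 bits

Effective bits = (88.60 − 1.76)/6.02 = 14.4252.
Shortfall = 17 − 14.4252 = 2.5748 bits.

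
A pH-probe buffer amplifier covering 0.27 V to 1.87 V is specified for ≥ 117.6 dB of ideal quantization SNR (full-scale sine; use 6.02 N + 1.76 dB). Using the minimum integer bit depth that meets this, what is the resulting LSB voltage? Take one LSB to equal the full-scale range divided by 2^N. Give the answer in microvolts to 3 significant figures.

1.53 µV

Span: 1.87 V − (0.27 V) = 1.6 V.
N ≥ (117.6 − 1.76)/6.02 = 19.243 → N_min = 20.
LSB = 1.6 V ÷ 2^20 = 1.6/1048576 V = 1.53 µV.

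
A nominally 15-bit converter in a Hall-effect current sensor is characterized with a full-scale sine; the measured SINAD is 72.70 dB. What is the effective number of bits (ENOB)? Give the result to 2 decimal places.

ENOB = (SINAD − 1.76) / 6.02 = (72.70 − 1.76) / 6.02 = 70.94 / 6.02 = 11.7841.

11.78 bits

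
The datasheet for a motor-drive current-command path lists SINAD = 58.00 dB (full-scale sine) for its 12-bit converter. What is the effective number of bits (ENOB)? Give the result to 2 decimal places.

(58.00 − 1.76) / 6.02 = 56.24/6.02 = 9.3422 effective bits.

9.34 bits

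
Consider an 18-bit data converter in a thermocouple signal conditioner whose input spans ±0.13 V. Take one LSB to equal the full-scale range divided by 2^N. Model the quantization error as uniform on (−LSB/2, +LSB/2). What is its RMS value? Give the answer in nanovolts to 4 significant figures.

286.3 nV

Full-scale range = 0.13 V − (-0.13 V) = 0.26 V.
One LSB is 0.26 V / 262144 = 0.991821 µV.
For a uniform distribution on [−LSB/2, +LSB/2], V_rms = LSB/√12 = 0.991821 µV/3.4641 = 286.3 nV.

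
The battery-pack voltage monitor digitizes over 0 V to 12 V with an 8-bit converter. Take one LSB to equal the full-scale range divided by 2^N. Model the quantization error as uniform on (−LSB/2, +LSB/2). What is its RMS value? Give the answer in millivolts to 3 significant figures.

Full-scale range = 12 V.
LSB = 12 V ÷ 2^8 = 12/256 V = 46.875 mV.
For a uniform distribution on [−LSB/2, +LSB/2], V_rms = LSB/√12 = 46.875 mV/3.4641 = 13.5 mV.

13.5 mV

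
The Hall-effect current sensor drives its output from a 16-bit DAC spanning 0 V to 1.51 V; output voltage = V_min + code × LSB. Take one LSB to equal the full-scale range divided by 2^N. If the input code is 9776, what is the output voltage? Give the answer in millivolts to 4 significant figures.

Full-scale range = 1.51 V. LSB = 1.51 V / 2^16.
V_out = 0 + 9776 × (1.51/65536) V
      = 0 V + 0.225247 V = 0.225247 V.

225.2 mV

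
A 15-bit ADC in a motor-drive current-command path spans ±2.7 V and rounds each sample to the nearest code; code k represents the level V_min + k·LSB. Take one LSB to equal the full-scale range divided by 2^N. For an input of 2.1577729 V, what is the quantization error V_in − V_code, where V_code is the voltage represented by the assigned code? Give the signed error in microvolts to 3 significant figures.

Range = 2.7 − (-2.7) = 5.4 V. LSB = 5.4 V / 2^15 ≈ 164.8 µV.
Position in LSBs: (2.1577729 − (-2.7)) × 32768/5.4 = 29477.6856; rounding gives k = 29478.
Reconstructed level: -2.7 + 29478 × 5.4/32768 V = 2.1578247070 V.
e = 2.1577729 − (2.1578247070) = −51.8 µV.

−51.8 µV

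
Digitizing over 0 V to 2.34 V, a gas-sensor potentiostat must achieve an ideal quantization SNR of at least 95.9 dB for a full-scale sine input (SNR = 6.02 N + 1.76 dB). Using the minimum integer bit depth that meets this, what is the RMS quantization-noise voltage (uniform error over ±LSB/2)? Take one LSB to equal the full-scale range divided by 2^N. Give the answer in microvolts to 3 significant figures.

10.3 µV

V_FS = 2.34 V.
Solving 6.02 N ≥ 95.9 − 1.76: N ≥ 15.638. Round up → N = 16.
LSB = 2.34 V / 2^16 = 35.706 µV.
V_rms = LSB/√12 = 10.3 µV.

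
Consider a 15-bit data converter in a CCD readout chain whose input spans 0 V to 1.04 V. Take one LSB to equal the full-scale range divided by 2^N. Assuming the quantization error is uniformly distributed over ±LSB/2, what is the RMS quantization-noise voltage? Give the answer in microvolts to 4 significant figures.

Full-scale range = 1.04 V.
LSB = 1.04 V ÷ 2^15 = 1.04/32768 V = 31.7383 µV.
V_rms = LSB/√12 = 31.7383 µV / √12 = 9.162 µV.

9.162 µV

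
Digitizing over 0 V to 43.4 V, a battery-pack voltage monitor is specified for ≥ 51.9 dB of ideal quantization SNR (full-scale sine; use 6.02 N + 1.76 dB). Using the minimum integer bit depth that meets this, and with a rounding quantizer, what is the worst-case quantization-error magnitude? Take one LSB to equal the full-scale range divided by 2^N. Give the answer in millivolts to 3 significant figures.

Span = 43.4 V.
6.02 N + 1.76 ≥ 51.9 gives N ≥ 8.329, so the minimum integer is 9.
One LSB is 43.4 V / 512 = 84.766 mV.
|e|_max = LSB/2 = 42.4 mV.

42.4 mV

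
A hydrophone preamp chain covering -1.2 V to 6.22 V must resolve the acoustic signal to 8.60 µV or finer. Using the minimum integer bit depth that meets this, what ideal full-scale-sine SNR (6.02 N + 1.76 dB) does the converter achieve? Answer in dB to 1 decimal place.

Full-scale range = 6.22 V − (-1.2 V) = 7.42 V.
Levels needed ≥ 7.42/8.60 µV = 862800. 2^20 = 1048576 suffices, so N_min = 20.
Ideal SNR at N = 20: 6.02·20 + 1.76 = 122.2 dB.

122.2 dB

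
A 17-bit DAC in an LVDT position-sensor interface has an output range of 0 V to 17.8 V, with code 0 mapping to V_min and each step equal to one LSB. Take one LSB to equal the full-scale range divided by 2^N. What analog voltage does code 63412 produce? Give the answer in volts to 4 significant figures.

8.612 V

V_FS = 17.8 V. LSB = 17.8 V / 2^17.
V_out = V_min + code × LSB = 0 V + 63412 × 17.8 V / 131072
      = 0 V + 8.61155 V = 8.61155 V.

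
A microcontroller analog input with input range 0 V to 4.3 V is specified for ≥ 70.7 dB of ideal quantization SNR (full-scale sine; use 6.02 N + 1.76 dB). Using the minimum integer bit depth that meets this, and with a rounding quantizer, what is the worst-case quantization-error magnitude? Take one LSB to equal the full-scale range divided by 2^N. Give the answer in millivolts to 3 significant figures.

0.525 mV

V_FS = 4.3 V.
Required N = ⌈(70.7 − 1.76)/6.02⌉ = ⌈11.452⌉ = 12.
Step size = 4.3/4096 V = 1.0498 mV.
|e|_max = LSB/2 = 0.525 mV.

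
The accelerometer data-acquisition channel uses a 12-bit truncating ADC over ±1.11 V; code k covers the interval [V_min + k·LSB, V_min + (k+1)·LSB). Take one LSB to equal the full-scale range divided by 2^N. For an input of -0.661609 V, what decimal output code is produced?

Full-scale range = 1.11 V − (-1.11 V) = 2.22 V. LSB = 2.22 V / 2^12 ≈ 0.5420 mV.
code = ⌊(V_in − V_min)/LSB⌋ = ⌊(V_in − V_min) × 2^12 / range⌋
     = ⌊(-0.661609 − (-1.11)) × 4096 / 2.22⌋ = ⌊0.448391 × 4096/2.22⌋
     = ⌊827.302⌋ = 827.

827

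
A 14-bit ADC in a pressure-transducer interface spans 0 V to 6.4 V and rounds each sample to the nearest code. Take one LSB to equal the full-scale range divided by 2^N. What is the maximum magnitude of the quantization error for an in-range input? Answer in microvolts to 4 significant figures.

195.3 µV

V_FS = 6.4 V.
LSB = 6.4 V ÷ 2^14 = 6.4/16384 V = 390.625 µV.
Worst-case error for round-to-nearest is half an LSB: 195.3 µV.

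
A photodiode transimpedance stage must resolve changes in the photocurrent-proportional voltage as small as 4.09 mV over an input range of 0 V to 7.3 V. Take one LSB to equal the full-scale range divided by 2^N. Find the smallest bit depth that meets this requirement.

Full-scale range = 7.3 V.
Levels needed ≥ 7.3/4.09 mV = 1785. 2^11 = 2048 suffices, so N_min = 11.

11 bits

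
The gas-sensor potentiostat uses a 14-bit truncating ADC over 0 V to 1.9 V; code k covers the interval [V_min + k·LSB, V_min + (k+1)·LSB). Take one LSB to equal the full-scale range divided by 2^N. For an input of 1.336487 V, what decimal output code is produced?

V_FS = 1.9 V. LSB = 1.9 V / 2^14 ≈ 116.0 µV.
V_in − V_min = 1.336487 − (0) = 1.336487 V.
Divide by LSB: 1.336487 × 16384/1.9 = 11524.7384.
Truncating gives code 11524.

11524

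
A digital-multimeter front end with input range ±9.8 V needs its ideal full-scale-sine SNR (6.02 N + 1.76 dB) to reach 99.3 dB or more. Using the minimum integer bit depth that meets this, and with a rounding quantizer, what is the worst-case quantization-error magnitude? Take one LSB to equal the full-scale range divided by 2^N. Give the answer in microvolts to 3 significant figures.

The full-scale span is 9.8 − (-9.8) = 19.6 V.
Required N = ⌈(99.3 − 1.76)/6.02⌉ = ⌈16.203⌉ = 17.
LSB = 19.6 V / 2^17 = 149.54 µV.
|e|_max = LSB/2 = 74.8 µV.

74.8 µV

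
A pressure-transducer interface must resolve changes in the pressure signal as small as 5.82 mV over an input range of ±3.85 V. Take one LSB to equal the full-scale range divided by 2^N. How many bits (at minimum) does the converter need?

11 bits

The full-scale span is 3.85 − (-3.85) = 7.7 V.
7.7 V / 5.82 mV = 1323. Since 2^10 = 1024 and 2^11 = 2048, N = 11.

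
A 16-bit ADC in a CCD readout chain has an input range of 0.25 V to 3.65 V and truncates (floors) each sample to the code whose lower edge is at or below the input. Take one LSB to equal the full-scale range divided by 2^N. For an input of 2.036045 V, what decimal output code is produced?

34426

The full-scale span is 3.65 − (0.25) = 3.4 V. LSB = 3.4 V / 2^16 ≈ 51.88 µV.
V_in − V_min = 2.036045 − (0.25) = 1.786045 V.
Divide by LSB: 1.786045 × 65536/3.4 = 34426.5427.
Truncating gives code 34426.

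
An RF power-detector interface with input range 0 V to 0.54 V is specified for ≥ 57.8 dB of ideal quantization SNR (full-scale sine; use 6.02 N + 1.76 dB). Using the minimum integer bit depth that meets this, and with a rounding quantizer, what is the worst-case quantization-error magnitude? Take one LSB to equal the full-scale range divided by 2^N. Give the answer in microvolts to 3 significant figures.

Span = 0.54 V.
N ≥ (57.8 − 1.76)/6.02 = 9.309 → N_min = 10.
LSB = 0.54 V ÷ 2^10 = 0.54/1024 V = 0.52734 mV.
Half an LSB is 264 µV.

264 µV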